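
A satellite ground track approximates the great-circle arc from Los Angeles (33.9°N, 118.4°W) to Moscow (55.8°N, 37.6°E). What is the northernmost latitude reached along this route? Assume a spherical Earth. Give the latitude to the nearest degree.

≈ 79°N

The great circle lies in the plane with unit normal n̂ = (p₁ × p₂)/|p₁ × p₂|.
Here n̂_z ≈ +0.190; the vertex latitude is φ_max = arccos|n̂_z| ≈ 79.1°.
Check via Clairaut: cos φ_max = |cos φ₁| · sin C = cos(33.9°)·sin(13.2°) ≈ 0.190, again giving ≈ 79.1°.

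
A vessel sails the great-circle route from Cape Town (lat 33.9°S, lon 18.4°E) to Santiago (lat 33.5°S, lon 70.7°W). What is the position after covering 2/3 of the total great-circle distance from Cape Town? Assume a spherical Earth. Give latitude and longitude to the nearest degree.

≈ lat 42°S, lon 42°W

The haversine formula gives a central angle δ ≈ 1.246 rad (71.4°) between the endpoints.
Interpolate at f = 2/3 with slerp weights a = sin((1−f)δ)/sin δ ≈ 0.426, b = sin(fδ)/sin δ ≈ 0.779.
p = a·p₁ + b·p₂ ≈ (0.550, -0.502, -0.668); φ = arcsin(p_z) ≈ -41.88°, λ = atan2(p_y, p_x) ≈ -42.36°.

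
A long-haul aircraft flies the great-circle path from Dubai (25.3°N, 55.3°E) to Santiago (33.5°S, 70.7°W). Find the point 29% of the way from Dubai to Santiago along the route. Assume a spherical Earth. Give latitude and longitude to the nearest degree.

≈ 6°N, 20°E

Write both endpoints as unit vectors p₁, p₂ with components (cos φ cos λ, cos φ sin λ, sin φ).
The central angle between the endpoints is δ = arccos(p₁·p₂) ≈ 2.317 rad (132.8°).
Interpolate at f = 0.29 with slerp weights a = sin((1−f)δ)/sin δ ≈ 1.358, b = sin(fδ)/sin δ ≈ 0.848.
p = a·p₁ + b·p₂ ≈ (0.933, 0.342, 0.112); φ = arcsin(p_z) ≈ 6.46°, λ = atan2(p_y, p_x) ≈ 20.15°.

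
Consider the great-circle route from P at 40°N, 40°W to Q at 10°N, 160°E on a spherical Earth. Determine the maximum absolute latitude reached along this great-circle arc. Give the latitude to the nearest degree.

The great circle lies in the plane with unit normal n̂ = (p₁ × p₂)/|p₁ × p₂|.
Here n̂_z ≈ -0.322; the vertex latitude is φ_max = arccos|n̂_z| ≈ 71.2°.
Check via Clairaut: cos φ_max = |cos φ₁| · sin C = cos(40.0°)·sin(24.8°) ≈ 0.322, again giving ≈ 71.2°.

≈ 71°N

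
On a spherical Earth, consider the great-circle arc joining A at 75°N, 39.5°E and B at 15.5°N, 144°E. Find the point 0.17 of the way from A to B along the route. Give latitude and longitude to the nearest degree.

Write both endpoints as unit vectors p₁, p₂ with components (cos φ cos λ, cos φ sin λ, sin φ).
The central angle between the endpoints is δ = arccos(p₁·p₂) ≈ 1.374 rad (78.7°).
Interpolate at f = 0.17 with slerp weights a = sin((1−f)δ)/sin δ ≈ 0.927, b = sin(fδ)/sin δ ≈ 0.236.
p = a·p₁ + b·p₂ ≈ (0.001, 0.286, 0.958); φ = arcsin(p_z) ≈ 73.37°, λ = atan2(p_y, p_x) ≈ 89.78°.

≈ 73°N, 90°E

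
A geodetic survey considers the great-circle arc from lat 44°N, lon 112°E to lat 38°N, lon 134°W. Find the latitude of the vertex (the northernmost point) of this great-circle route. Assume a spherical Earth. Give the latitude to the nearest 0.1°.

≈ 58.1°N

The great circle lies in the plane with unit normal n̂ = (p₁ × p₂)/|p₁ × p₂|.
Here n̂_z ≈ +0.528; the vertex latitude is φ_max = arccos|n̂_z| ≈ 58.1°.
Check via Clairaut: cos φ_max = |cos φ₁| · sin C = cos(44.0°)·sin(47.2°) ≈ 0.528, again giving ≈ 58.1°.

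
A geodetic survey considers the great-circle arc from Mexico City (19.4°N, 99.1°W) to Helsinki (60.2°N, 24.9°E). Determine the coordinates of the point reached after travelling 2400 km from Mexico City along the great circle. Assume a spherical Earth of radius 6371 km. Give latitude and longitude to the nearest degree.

≈ (39°N, 88°W)

Write both endpoints as unit vectors p₁, p₂ with components (cos φ cos λ, cos φ sin λ, sin φ).
The central angle between the endpoints is δ = arccos(p₁·p₂) ≈ 1.545 rad (88.5°). The total great-circle distance is δ·R ≈ 1.545 × 6371 ≈ 9841 km, so the target fraction is f = 2400/9841 ≈ 0.244.
Interpolate at f ≈ 0.244 with slerp weights a = sin((1−f)δ)/sin δ ≈ 0.920, b = sin(fδ)/sin δ ≈ 0.368.
p = a·p₁ + b·p₂ ≈ (0.029, -0.780, 0.625); φ = arcsin(p_z) ≈ 38.68°, λ = atan2(p_y, p_x) ≈ -87.90°.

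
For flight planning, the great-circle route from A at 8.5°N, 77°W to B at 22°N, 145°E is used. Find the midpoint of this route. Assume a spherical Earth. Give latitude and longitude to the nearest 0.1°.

The haversine formula gives a central angle δ ≈ 2.247 rad (128.8°) between the endpoints.
Interpolate at f = 1/2 with slerp weights a = sin((1−f)δ)/sin δ ≈ 1.156, b = sin(fδ)/sin δ ≈ 1.156.
p = a·p₁ + b·p₂ ≈ (-0.621, -0.499, 0.604); φ = arcsin(p_z) ≈ 37.17°, λ = atan2(p_y, p_x) ≈ -141.19°.

≈ 37.2°N, 141.2°W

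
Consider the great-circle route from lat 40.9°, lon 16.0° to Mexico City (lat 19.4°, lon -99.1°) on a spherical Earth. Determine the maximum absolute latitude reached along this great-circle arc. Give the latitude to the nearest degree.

≈ 50°

The great circle lies in the plane with unit normal n̂ = (p₁ × p₂)/|p₁ × p₂|.
Here n̂_z ≈ -0.648; the vertex latitude is φ_max = arccos|n̂_z| ≈ 49.6°.
Check via Clairaut: cos φ_max = |cos φ₁| · sin C = cos(40.9°)·sin(59.0°) ≈ 0.648, again giving ≈ 49.6°.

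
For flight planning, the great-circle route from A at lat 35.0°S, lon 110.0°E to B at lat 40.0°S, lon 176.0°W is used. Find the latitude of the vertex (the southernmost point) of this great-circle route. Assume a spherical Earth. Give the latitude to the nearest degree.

The great circle lies in the plane with unit normal n̂ = (p₁ × p₂)/|p₁ × p₂|.
Here n̂_z ≈ +0.718; the vertex latitude is φ_max = arccos|n̂_z| ≈ 44.1°.
Check via Clairaut: cos φ_max = |cos φ₁| · sin C = cos(35.0°)·sin(118.8°) ≈ 0.718, again giving ≈ 44.1°.

≈ 44°S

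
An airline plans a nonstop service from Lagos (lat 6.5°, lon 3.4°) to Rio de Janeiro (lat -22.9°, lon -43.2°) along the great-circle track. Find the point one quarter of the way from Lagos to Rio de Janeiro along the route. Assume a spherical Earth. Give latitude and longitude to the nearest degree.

Write both endpoints as unit vectors p₁, p₂ with components (cos φ cos λ, cos φ sin λ, sin φ).
The central angle between the endpoints is δ = arccos(p₁·p₂) ≈ 0.946 rad (54.2°).
Interpolate at f = 1/4 with slerp weights a = sin((1−f)δ)/sin δ ≈ 0.803, b = sin(fδ)/sin δ ≈ 0.289.
p = a·p₁ + b·p₂ ≈ (0.991, -0.135, -0.021); φ = arcsin(p_z) ≈ -1.23°, λ = atan2(p_y, p_x) ≈ -7.75°.

≈ lat -1°, lon -8°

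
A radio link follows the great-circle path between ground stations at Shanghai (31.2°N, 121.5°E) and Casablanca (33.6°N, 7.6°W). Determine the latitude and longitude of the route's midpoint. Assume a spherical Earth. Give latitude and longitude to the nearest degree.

Write both endpoints as unit vectors p₁, p₂ with components (cos φ cos λ, cos φ sin λ, sin φ).
The central angle between the endpoints is δ = arccos(p₁·p₂) ≈ 1.734 rad (99.4°).
Interpolate at f = 1/2 with slerp weights a = sin((1−f)δ)/sin δ ≈ 0.773, b = sin(fδ)/sin δ ≈ 0.773.
p = a·p₁ + b·p₂ ≈ (0.293, 0.478, 0.828); φ = arcsin(p_z) ≈ 55.89°, λ = atan2(p_y, p_x) ≈ 58.55°.

≈ 56°N, 59°E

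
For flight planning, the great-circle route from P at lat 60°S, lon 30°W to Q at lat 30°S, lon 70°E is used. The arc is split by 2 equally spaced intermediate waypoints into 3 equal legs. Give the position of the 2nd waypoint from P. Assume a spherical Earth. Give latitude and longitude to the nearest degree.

≈ lat 48°S, lon 52°E

Write both endpoints as unit vectors p₁, p₂ with components (cos φ cos λ, cos φ sin λ, sin φ).
The central angle between the endpoints is δ = arccos(p₁·p₂) ≈ 1.205 rad (69.0°).
Interpolate at f = 2/3 with slerp weights a = sin((1−f)δ)/sin δ ≈ 0.419, b = sin(fδ)/sin δ ≈ 0.771.
p = a·p₁ + b·p₂ ≈ (0.410, 0.522, -0.748); φ = arcsin(p_z) ≈ -48.41°, λ = atan2(p_y, p_x) ≈ 51.91°.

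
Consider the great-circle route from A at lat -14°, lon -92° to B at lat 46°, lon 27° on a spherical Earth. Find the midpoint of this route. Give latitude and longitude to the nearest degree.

≈ lat 29°, lon -48°

The haversine formula gives a central angle δ ≈ 2.095 rad (120.1°) between the endpoints.
Interpolate at f = 1/2 with slerp weights a = sin((1−f)δ)/sin δ ≈ 1.001, b = sin(fδ)/sin δ ≈ 1.001.
p = a·p₁ + b·p₂ ≈ (0.586, -0.655, 0.478); φ = arcsin(p_z) ≈ 28.54°, λ = atan2(p_y, p_x) ≈ -48.20°.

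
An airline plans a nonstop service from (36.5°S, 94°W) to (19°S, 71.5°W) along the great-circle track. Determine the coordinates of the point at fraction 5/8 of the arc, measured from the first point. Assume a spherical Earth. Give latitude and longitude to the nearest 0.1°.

Convert each endpoint to a unit vector on the sphere (x = cos φ cos λ, y = cos φ sin λ, z = sin φ).
The central angle between the endpoints is δ = arccos(p₁·p₂) ≈ 0.460 rad (26.4°).
Interpolate at f = 5/8 with slerp weights a = sin((1−f)δ)/sin δ ≈ 0.387, b = sin(fδ)/sin δ ≈ 0.639.
p = a·p₁ + b·p₂ ≈ (0.170, -0.883, -0.438); φ = arcsin(p_z) ≈ -25.97°, λ = atan2(p_y, p_x) ≈ -79.10°.

≈ (26.0°S, 79.1°W)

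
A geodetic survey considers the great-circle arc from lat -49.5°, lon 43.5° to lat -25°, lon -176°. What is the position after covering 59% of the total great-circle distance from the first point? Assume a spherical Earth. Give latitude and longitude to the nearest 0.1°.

≈ lat -58.6°, lon 153.0°

Convert each endpoint to a unit vector on the sphere (x = cos φ cos λ, y = cos φ sin λ, z = sin φ).
The central angle between the endpoints is δ = arccos(p₁·p₂) ≈ 1.704 rad (97.6°).
Interpolate at f = 0.59 with slerp weights a = sin((1−f)δ)/sin δ ≈ 0.649, b = sin(fδ)/sin δ ≈ 0.852.
p = a·p₁ + b·p₂ ≈ (-0.465, 0.236, -0.853); φ = arcsin(p_z) ≈ -58.59°, λ = atan2(p_y, p_x) ≈ 153.04°.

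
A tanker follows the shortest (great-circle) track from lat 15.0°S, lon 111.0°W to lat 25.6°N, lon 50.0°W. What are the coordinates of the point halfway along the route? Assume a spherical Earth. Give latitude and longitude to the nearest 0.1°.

The haversine formula gives a central angle δ ≈ 1.255 rad (71.9°) between the endpoints.
Interpolate at f = 1/2 with slerp weights a = sin((1−f)δ)/sin δ ≈ 0.618, b = sin(fδ)/sin δ ≈ 0.618.
p = a·p₁ + b·p₂ ≈ (0.144, -0.984, 0.107); φ = arcsin(p_z) ≈ 6.14°, λ = atan2(p_y, p_x) ≈ -81.66°.

≈ lat 6.1°N, lon 81.7°W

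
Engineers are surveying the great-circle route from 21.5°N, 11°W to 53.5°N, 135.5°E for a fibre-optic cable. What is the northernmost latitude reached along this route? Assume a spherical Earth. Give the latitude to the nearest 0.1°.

The great circle lies in the plane with unit normal n̂ = (p₁ × p₂)/|p₁ × p₂|.
Here n̂_z ≈ +0.310; the vertex latitude is φ_max = arccos|n̂_z| ≈ 72.0°.
Check via Clairaut: cos φ_max = |cos φ₁| · sin C = cos(21.5°)·sin(19.4°) ≈ 0.310, again giving ≈ 72.0°.

≈ 72.0°N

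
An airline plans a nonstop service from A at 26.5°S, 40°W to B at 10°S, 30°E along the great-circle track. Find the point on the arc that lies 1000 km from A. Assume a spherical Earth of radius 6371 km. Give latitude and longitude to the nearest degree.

≈ 26°S, 30°W

From cos δ = sin φ₁ sin φ₂ + cos φ₁ cos φ₂ cos Δλ, the central angle is δ ≈ 1.182 rad (67.7°). The total great-circle distance is δ·R ≈ 1.182 × 6371 ≈ 7532 km, so the target fraction is f = 1000/7532 ≈ 0.133.
Interpolate at f ≈ 0.133 with slerp weights a = sin((1−f)δ)/sin δ ≈ 0.924, b = sin(fδ)/sin δ ≈ 0.169.
p = a·p₁ + b·p₂ ≈ (0.777, -0.448, -0.441); φ = arcsin(p_z) ≈ -26.20°, λ = atan2(p_y, p_x) ≈ -29.97°.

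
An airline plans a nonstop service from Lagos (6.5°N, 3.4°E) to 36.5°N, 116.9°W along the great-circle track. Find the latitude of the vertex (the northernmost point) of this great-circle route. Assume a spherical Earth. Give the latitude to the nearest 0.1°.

≈ 42.9°N

The great circle lies in the plane with unit normal n̂ = (p₁ × p₂)/|p₁ × p₂|.
Here n̂_z ≈ -0.732; the vertex latitude is φ_max = arccos|n̂_z| ≈ 42.9°.
Check via Clairaut: cos φ_max = |cos φ₁| · sin C = cos(6.5°)·sin(47.5°) ≈ 0.732, again giving ≈ 42.9°.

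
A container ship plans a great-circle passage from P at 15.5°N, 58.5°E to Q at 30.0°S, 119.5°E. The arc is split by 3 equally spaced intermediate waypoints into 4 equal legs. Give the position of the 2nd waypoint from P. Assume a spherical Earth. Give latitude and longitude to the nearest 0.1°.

≈ 8.4°S, 87.2°E

From cos δ = sin φ₁ sin φ₂ + cos φ₁ cos φ₂ cos Δλ, the central angle is δ ≈ 1.296 rad (74.3°).
Interpolate at f = 2/4 with slerp weights a = sin((1−f)δ)/sin δ ≈ 0.627, b = sin(fδ)/sin δ ≈ 0.627.
p = a·p₁ + b·p₂ ≈ (0.048, 0.988, -0.146); φ = arcsin(p_z) ≈ -8.39°, λ = atan2(p_y, p_x) ≈ 87.20°.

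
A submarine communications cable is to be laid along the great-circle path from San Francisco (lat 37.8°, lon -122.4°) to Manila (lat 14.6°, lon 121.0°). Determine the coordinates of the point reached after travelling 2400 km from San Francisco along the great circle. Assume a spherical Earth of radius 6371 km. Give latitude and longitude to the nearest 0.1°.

Write both endpoints as unit vectors p₁, p₂ with components (cos φ cos λ, cos φ sin λ, sin φ).
The central angle between the endpoints is δ = arccos(p₁·p₂) ≈ 1.760 rad (100.8°). The total great-circle distance is δ·R ≈ 1.760 × 6371 ≈ 11212 km, so the target fraction is f = 2400/11212 ≈ 0.214.
Interpolate at f ≈ 0.214 with slerp weights a = sin((1−f)δ)/sin δ ≈ 1.000, b = sin(fδ)/sin δ ≈ 0.375.
p = a·p₁ + b·p₂ ≈ (-0.610, -0.357, 0.707); φ = arcsin(p_z) ≈ 45.03°, λ = atan2(p_y, p_x) ≈ -149.69°.

≈ lat 45.0°, lon -149.7°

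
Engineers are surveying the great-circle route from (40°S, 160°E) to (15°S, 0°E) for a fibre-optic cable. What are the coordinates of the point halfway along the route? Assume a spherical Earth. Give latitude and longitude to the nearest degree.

≈ (68°S, 47°E)

Convert each endpoint to a unit vector on the sphere (x = cos φ cos λ, y = cos φ sin λ, z = sin φ).
The central angle between the endpoints is δ = arccos(p₁·p₂) ≈ 2.128 rad (121.9°).
Interpolate at f = 1/2 with slerp weights a = sin((1−f)δ)/sin δ ≈ 1.030, b = sin(fδ)/sin δ ≈ 1.030.
p = a·p₁ + b·p₂ ≈ (0.254, 0.270, -0.929); φ = arcsin(p_z) ≈ -68.26°, λ = atan2(p_y, p_x) ≈ 46.80°.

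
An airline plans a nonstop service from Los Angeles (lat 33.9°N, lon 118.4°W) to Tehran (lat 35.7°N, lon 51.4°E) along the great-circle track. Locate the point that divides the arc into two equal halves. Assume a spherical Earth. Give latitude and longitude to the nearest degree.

≈ lat 83°N, lon 40°W

Convert each endpoint to a unit vector on the sphere (x = cos φ cos λ, y = cos φ sin λ, z = sin φ).
The central angle between the endpoints is δ = arccos(p₁·p₂) ≈ 1.916 rad (109.8°).
Interpolate at f = 1/2 with slerp weights a = sin((1−f)δ)/sin δ ≈ 0.869, b = sin(fδ)/sin δ ≈ 0.869.
p = a·p₁ + b·p₂ ≈ (0.097, -0.083, 0.992); φ = arcsin(p_z) ≈ 82.66°, λ = atan2(p_y, p_x) ≈ -40.47°.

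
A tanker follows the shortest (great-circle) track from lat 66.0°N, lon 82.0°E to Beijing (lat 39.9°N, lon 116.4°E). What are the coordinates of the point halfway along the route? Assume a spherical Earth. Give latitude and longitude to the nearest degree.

≈ lat 54°N, lon 105°E

From cos δ = sin φ₁ sin φ₂ + cos φ₁ cos φ₂ cos Δλ, the central angle is δ ≈ 0.567 rad (32.5°).
Interpolate at f = 1/2 with slerp weights a = sin((1−f)δ)/sin δ ≈ 0.521, b = sin(fδ)/sin δ ≈ 0.521.
p = a·p₁ + b·p₂ ≈ (-0.148, 0.568, 0.810); φ = arcsin(p_z) ≈ 54.08°, λ = atan2(p_y, p_x) ≈ 104.63°.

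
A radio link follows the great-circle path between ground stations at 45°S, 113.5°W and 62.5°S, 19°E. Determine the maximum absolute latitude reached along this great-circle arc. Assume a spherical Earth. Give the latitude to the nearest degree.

≈ 75°S

The great circle lies in the plane with unit normal n̂ = (p₁ × p₂)/|p₁ × p₂|.
Here n̂_z ≈ +0.263; the vertex latitude is φ_max = arccos|n̂_z| ≈ 74.7°.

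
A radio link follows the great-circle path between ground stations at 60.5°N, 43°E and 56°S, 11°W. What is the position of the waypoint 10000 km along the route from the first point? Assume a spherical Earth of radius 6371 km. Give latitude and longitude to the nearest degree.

≈ 24°S, 6°E

Write both endpoints as unit vectors p₁, p₂ with components (cos φ cos λ, cos φ sin λ, sin φ).
The central angle between the endpoints is δ = arccos(p₁·p₂) ≈ 2.165 rad (124.0°). The total great-circle distance is δ·R ≈ 2.165 × 6371 ≈ 13792 km, so the target fraction is f = 10000/13792 ≈ 0.725.
Interpolate at f ≈ 0.725 with slerp weights a = sin((1−f)δ)/sin δ ≈ 0.677, b = sin(fδ)/sin δ ≈ 1.207.
p = a·p₁ + b·p₂ ≈ (0.906, 0.098, -0.412); φ = arcsin(p_z) ≈ -24.30°, λ = atan2(p_y, p_x) ≈ 6.20°.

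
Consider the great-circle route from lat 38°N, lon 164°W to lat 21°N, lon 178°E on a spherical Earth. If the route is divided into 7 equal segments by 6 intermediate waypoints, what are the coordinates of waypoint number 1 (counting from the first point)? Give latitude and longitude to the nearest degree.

≈ lat 36°N, lon 167°W

Convert each endpoint to a unit vector on the sphere (x = cos φ cos λ, y = cos φ sin λ, z = sin φ).
The central angle between the endpoints is δ = arccos(p₁·p₂) ≈ 0.402 rad (23.0°).
Interpolate at f = 1/7 with slerp weights a = sin((1−f)δ)/sin δ ≈ 0.863, b = sin(fδ)/sin δ ≈ 0.147.
p = a·p₁ + b·p₂ ≈ (-0.791, -0.183, 0.584); φ = arcsin(p_z) ≈ 35.74°, λ = atan2(p_y, p_x) ≈ -166.99°.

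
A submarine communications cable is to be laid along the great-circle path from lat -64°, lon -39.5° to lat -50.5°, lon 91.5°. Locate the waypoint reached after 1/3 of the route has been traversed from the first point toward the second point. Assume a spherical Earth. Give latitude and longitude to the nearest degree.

≈ lat -76°, lon 10°

The haversine formula gives a central angle δ ≈ 1.035 rad (59.3°) between the endpoints.
Interpolate at f = 1/3 with slerp weights a = sin((1−f)δ)/sin δ ≈ 0.740, b = sin(fδ)/sin δ ≈ 0.393.
p = a·p₁ + b·p₂ ≈ (0.244, 0.044, -0.969); φ = arcsin(p_z) ≈ -75.66°, λ = atan2(p_y, p_x) ≈ 10.15°.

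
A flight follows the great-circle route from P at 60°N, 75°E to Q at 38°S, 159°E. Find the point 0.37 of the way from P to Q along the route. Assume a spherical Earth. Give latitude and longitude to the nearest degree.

Convert each endpoint to a unit vector on the sphere (x = cos φ cos λ, y = cos φ sin λ, z = sin φ).
The central angle between the endpoints is δ = arccos(p₁·p₂) ≈ 2.085 rad (119.5°).
Interpolate at f = 0.37 with slerp weights a = sin((1−f)δ)/sin δ ≈ 1.111, b = sin(fδ)/sin δ ≈ 0.801.
p = a·p₁ + b·p₂ ≈ (-0.445, 0.763, 0.469); φ = arcsin(p_z) ≈ 27.97°, λ = atan2(p_y, p_x) ≈ 120.29°.

≈ 28°N, 120°E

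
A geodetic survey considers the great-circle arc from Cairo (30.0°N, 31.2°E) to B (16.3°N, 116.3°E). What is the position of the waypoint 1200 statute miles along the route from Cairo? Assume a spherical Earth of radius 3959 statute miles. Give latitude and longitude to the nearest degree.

From cos δ = sin φ₁ sin φ₂ + cos φ₁ cos φ₂ cos Δλ, the central angle is δ ≈ 1.358 rad (77.8°). The total great-circle distance is δ·R ≈ 1.358 × 3959 ≈ 5376 mi, so the target fraction is f = 1200/5376 ≈ 0.223.
Interpolate at f ≈ 0.223 with slerp weights a = sin((1−f)δ)/sin δ ≈ 0.890, b = sin(fδ)/sin δ ≈ 0.305.
p = a·p₁ + b·p₂ ≈ (0.529, 0.662, 0.531); φ = arcsin(p_z) ≈ 32.05°, λ = atan2(p_y, p_x) ≈ 51.35°.

≈ (32°N, 51°E)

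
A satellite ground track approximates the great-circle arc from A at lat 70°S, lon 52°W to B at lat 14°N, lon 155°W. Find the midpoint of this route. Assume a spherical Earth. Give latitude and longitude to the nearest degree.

The haversine formula gives a central angle δ ≈ 1.878 rad (107.6°) between the endpoints.
Interpolate at f = 1/2 with slerp weights a = sin((1−f)δ)/sin δ ≈ 0.846, b = sin(fδ)/sin δ ≈ 0.846.
p = a·p₁ + b·p₂ ≈ (-0.566, -0.575, -0.591); φ = arcsin(p_z) ≈ -36.20°, λ = atan2(p_y, p_x) ≈ -134.54°.

≈ lat 36°S, lon 135°W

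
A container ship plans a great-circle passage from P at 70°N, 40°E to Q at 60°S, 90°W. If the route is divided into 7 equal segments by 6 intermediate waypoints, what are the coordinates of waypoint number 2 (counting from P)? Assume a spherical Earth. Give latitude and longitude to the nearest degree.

The haversine formula gives a central angle δ ≈ 2.748 rad (157.5°) between the endpoints.
Interpolate at f = 2/7 with slerp weights a = sin((1−f)δ)/sin δ ≈ 2.412, b = sin(fδ)/sin δ ≈ 1.846.
p = a·p₁ + b·p₂ ≈ (0.632, -0.393, 0.668); φ = arcsin(p_z) ≈ 41.93°, λ = atan2(p_y, p_x) ≈ -31.85°.

≈ 42°N, 32°W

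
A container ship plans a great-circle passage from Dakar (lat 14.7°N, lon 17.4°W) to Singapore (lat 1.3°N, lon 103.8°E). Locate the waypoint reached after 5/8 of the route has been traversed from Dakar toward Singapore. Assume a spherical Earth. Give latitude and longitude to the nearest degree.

Convert each endpoint to a unit vector on the sphere (x = cos φ cos λ, y = cos φ sin λ, z = sin φ).
The central angle between the endpoints is δ = arccos(p₁·p₂) ≈ 2.089 rad (119.7°).
Interpolate at f = 5/8 with slerp weights a = sin((1−f)δ)/sin δ ≈ 0.812, b = sin(fδ)/sin δ ≈ 1.111.
p = a·p₁ + b·p₂ ≈ (0.485, 0.843, 0.231); φ = arcsin(p_z) ≈ 13.37°, λ = atan2(p_y, p_x) ≈ 60.11°.

≈ lat 13°N, lon 60°E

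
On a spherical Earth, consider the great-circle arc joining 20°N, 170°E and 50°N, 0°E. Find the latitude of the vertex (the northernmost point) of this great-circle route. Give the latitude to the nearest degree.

≈ 84°N

The great circle lies in the plane with unit normal n̂ = (p₁ × p₂)/|p₁ × p₂|.
Here n̂_z ≈ -0.111; the vertex latitude is φ_max = arccos|n̂_z| ≈ 83.6°.
Check via Clairaut: cos φ_max = |cos φ₁| · sin C = cos(20.0°)·sin(6.8°) ≈ 0.111, again giving ≈ 83.6°.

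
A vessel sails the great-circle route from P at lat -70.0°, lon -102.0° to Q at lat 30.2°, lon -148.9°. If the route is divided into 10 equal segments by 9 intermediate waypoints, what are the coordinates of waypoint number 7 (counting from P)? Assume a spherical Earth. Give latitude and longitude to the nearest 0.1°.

Convert each endpoint to a unit vector on the sphere (x = cos φ cos λ, y = cos φ sin λ, z = sin φ).
The central angle between the endpoints is δ = arccos(p₁·p₂) ≈ 1.845 rad (105.7°).
Interpolate at f = 7/10 with slerp weights a = sin((1−f)δ)/sin δ ≈ 0.546, b = sin(fδ)/sin δ ≈ 0.999.
p = a·p₁ + b·p₂ ≈ (-0.778, -0.628, -0.011); φ = arcsin(p_z) ≈ -0.62°, λ = atan2(p_y, p_x) ≈ -141.06°.

≈ lat -0.6°, lon -141.1°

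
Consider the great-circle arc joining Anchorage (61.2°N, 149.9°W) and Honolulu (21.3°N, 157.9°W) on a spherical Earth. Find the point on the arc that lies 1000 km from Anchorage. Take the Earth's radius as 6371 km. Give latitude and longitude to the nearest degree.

Convert each endpoint to a unit vector on the sphere (x = cos φ cos λ, y = cos φ sin λ, z = sin φ).
The central angle between the endpoints is δ = arccos(p₁·p₂) ≈ 0.703 rad (40.3°). The total great-circle distance is δ·R ≈ 0.703 × 6371 ≈ 4480 km, so the target fraction is f = 1000/4480 ≈ 0.223.
Interpolate at f ≈ 0.223 with slerp weights a = sin((1−f)δ)/sin δ ≈ 0.803, b = sin(fδ)/sin δ ≈ 0.242.
p = a·p₁ + b·p₂ ≈ (-0.543, -0.279, 0.792); φ = arcsin(p_z) ≈ 52.35°, λ = atan2(p_y, p_x) ≈ -152.84°.

≈ 52°N, 153°W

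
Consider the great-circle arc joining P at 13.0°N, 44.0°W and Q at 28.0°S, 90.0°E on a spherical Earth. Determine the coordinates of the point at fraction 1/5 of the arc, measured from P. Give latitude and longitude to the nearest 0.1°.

≈ 0.1°N, 20.1°W

Write both endpoints as unit vectors p₁, p₂ with components (cos φ cos λ, cos φ sin λ, sin φ).
The central angle between the endpoints is δ = arccos(p₁·p₂) ≈ 2.351 rad (134.7°).
Interpolate at f = 1/5 with slerp weights a = sin((1−f)δ)/sin δ ≈ 1.340, b = sin(fδ)/sin δ ≈ 0.637.
p = a·p₁ + b·p₂ ≈ (0.939, -0.344, 0.002); φ = arcsin(p_z) ≈ 0.13°, λ = atan2(p_y, p_x) ≈ -20.13°.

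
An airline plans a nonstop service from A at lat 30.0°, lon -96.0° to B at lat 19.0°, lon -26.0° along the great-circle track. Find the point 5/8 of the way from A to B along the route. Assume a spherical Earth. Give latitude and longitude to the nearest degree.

Write both endpoints as unit vectors p₁, p₂ with components (cos φ cos λ, cos φ sin λ, sin φ).
The central angle between the endpoints is δ = arccos(p₁·p₂) ≈ 1.112 rad (63.7°).
Interpolate at f = 5/8 with slerp weights a = sin((1−f)δ)/sin δ ≈ 0.452, b = sin(fδ)/sin δ ≈ 0.714.
p = a·p₁ + b·p₂ ≈ (0.566, -0.685, 0.458); φ = arcsin(p_z) ≈ 27.28°, λ = atan2(p_y, p_x) ≈ -50.43°.

≈ lat 27°, lon -50°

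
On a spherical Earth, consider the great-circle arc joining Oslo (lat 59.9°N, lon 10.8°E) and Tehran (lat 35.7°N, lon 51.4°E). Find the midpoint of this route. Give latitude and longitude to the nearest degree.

≈ lat 50°N, lon 36°E

Write both endpoints as unit vectors p₁, p₂ with components (cos φ cos λ, cos φ sin λ, sin φ).
The central angle between the endpoints is δ = arccos(p₁·p₂) ≈ 0.620 rad (35.5°).
Interpolate at f = 1/2 with slerp weights a = sin((1−f)δ)/sin δ ≈ 0.525, b = sin(fδ)/sin δ ≈ 0.525.
p = a·p₁ + b·p₂ ≈ (0.525, 0.383, 0.761); φ = arcsin(p_z) ≈ 49.51°, λ = atan2(p_y, p_x) ≈ 36.10°.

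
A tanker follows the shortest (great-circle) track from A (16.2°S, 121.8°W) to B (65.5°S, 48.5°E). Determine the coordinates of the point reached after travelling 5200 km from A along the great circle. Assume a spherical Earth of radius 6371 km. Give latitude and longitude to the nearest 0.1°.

≈ (62.7°S, 115.4°W)

Write both endpoints as unit vectors p₁, p₂ with components (cos φ cos λ, cos φ sin λ, sin φ).
The central angle between the endpoints is δ = arccos(p₁·p₂) ≈ 1.710 rad (98.0°). The total great-circle distance is δ·R ≈ 1.710 × 6371 ≈ 10894 km, so the target fraction is f = 5200/10894 ≈ 0.477.
Interpolate at f ≈ 0.477 with slerp weights a = sin((1−f)δ)/sin δ ≈ 0.787, b = sin(fδ)/sin δ ≈ 0.736.
p = a·p₁ + b·p₂ ≈ (-0.196, -0.414, -0.889); φ = arcsin(p_z) ≈ -62.75°, λ = atan2(p_y, p_x) ≈ -115.36°.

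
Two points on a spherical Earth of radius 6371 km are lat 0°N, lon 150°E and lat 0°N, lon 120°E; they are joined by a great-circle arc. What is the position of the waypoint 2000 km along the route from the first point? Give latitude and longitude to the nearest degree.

≈ lat 0°N, lon 132°E

The haversine formula gives a central angle δ ≈ 0.524 rad (30.0°) between the endpoints. The total great-circle distance is δ·R ≈ 0.524 × 6371 ≈ 3336 km, so the target fraction is f = 2000/3336 ≈ 0.600.
Interpolate at f ≈ 0.600 with slerp weights a = sin((1−f)δ)/sin δ ≈ 0.416, b = sin(fδ)/sin δ ≈ 0.618.
p = a·p₁ + b·p₂ ≈ (-0.669, 0.743, 0.000); φ = arcsin(p_z) ≈ 0.00°, λ = atan2(p_y, p_x) ≈ 132.01°.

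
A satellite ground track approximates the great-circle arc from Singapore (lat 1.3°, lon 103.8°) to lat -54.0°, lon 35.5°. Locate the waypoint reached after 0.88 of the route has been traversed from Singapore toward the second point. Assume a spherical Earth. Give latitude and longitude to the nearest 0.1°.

≈ lat -50.1°, lon 49.5°

Write both endpoints as unit vectors p₁, p₂ with components (cos φ cos λ, cos φ sin λ, sin φ).
The central angle between the endpoints is δ = arccos(p₁·p₂) ≈ 1.371 rad (78.5°).
Interpolate at f = 0.88 with slerp weights a = sin((1−f)δ)/sin δ ≈ 0.167, b = sin(fδ)/sin δ ≈ 0.953.
p = a·p₁ + b·p₂ ≈ (0.416, 0.488, -0.767); φ = arcsin(p_z) ≈ -50.12°, λ = atan2(p_y, p_x) ≈ 49.51°.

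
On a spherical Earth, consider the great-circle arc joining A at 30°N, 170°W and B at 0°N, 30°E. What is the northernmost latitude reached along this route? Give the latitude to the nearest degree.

The great circle lies in the plane with unit normal n̂ = (p₁ × p₂)/|p₁ × p₂|.
Here n̂_z ≈ -0.510; the vertex latitude is φ_max = arccos|n̂_z| ≈ 59.4°.
Check via Clairaut: cos φ_max = |cos φ₁| · sin C = cos(30.0°)·sin(36.1°) ≈ 0.510, again giving ≈ 59.4°.

≈ 59°N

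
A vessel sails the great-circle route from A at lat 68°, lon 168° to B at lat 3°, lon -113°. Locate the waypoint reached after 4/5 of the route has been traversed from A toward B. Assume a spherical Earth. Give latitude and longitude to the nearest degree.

Convert each endpoint to a unit vector on the sphere (x = cos φ cos λ, y = cos φ sin λ, z = sin φ).
The central angle between the endpoints is δ = arccos(p₁·p₂) ≈ 1.451 rad (83.1°).
Interpolate at f = 4/5 with slerp weights a = sin((1−f)δ)/sin δ ≈ 0.288, b = sin(fδ)/sin δ ≈ 0.924.
p = a·p₁ + b·p₂ ≈ (-0.466, -0.827, 0.316); φ = arcsin(p_z) ≈ 18.39°, λ = atan2(p_y, p_x) ≈ -119.41°.

≈ lat 18°, lon -119°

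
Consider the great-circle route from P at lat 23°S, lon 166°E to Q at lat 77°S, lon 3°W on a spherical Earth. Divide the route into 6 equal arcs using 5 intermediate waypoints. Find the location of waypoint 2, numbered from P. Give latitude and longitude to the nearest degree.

Write both endpoints as unit vectors p₁, p₂ with components (cos φ cos λ, cos φ sin λ, sin φ).
The central angle between the endpoints is δ = arccos(p₁·p₂) ≈ 1.392 rad (79.8°).
Interpolate at f = 2/6 with slerp weights a = sin((1−f)δ)/sin δ ≈ 0.813, b = sin(fδ)/sin δ ≈ 0.455.
p = a·p₁ + b·p₂ ≈ (-0.624, 0.176, -0.761); φ = arcsin(p_z) ≈ -49.56°, λ = atan2(p_y, p_x) ≈ 164.28°.

≈ lat 50°S, lon 164°E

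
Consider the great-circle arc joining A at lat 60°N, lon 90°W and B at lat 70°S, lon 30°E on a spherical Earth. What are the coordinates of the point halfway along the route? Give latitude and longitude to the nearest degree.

From cos δ = sin φ₁ sin φ₂ + cos φ₁ cos φ₂ cos Δλ, the central angle is δ ≈ 2.689 rad (154.1°).
Interpolate at f = 1/2 with slerp weights a = sin((1−f)δ)/sin δ ≈ 2.228, b = sin(fδ)/sin δ ≈ 2.228.
p = a·p₁ + b·p₂ ≈ (0.660, -0.733, -0.164); φ = arcsin(p_z) ≈ -9.45°, λ = atan2(p_y, p_x) ≈ -48.00°.

≈ lat 9°S, lon 48°W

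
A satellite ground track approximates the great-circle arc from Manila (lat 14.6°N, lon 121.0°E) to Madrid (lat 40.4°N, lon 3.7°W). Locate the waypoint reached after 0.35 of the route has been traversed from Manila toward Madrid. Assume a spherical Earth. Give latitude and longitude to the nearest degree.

Write both endpoints as unit vectors p₁, p₂ with components (cos φ cos λ, cos φ sin λ, sin φ).
The central angle between the endpoints is δ = arccos(p₁·p₂) ≈ 1.830 rad (104.8°).
Interpolate at f = 0.35 with slerp weights a = sin((1−f)δ)/sin δ ≈ 0.960, b = sin(fδ)/sin δ ≈ 0.618.
p = a·p₁ + b·p₂ ≈ (-0.009, 0.766, 0.643); φ = arcsin(p_z) ≈ 39.99°, λ = atan2(p_y, p_x) ≈ 90.66°.

≈ lat 40°N, lon 91°E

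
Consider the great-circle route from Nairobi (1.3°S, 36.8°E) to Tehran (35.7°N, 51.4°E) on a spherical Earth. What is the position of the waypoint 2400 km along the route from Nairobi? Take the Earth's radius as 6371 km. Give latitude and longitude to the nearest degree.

≈ 19°N, 44°E

The haversine formula gives a central angle δ ≈ 0.688 rad (39.4°) between the endpoints. The total great-circle distance is δ·R ≈ 0.688 × 6371 ≈ 4384 km, so the target fraction is f = 2400/4384 ≈ 0.547.
Interpolate at f ≈ 0.547 with slerp weights a = sin((1−f)δ)/sin δ ≈ 0.482, b = sin(fδ)/sin δ ≈ 0.579.
p = a·p₁ + b·p₂ ≈ (0.680, 0.657, 0.327); φ = arcsin(p_z) ≈ 19.09°, λ = atan2(p_y, p_x) ≈ 44.01°.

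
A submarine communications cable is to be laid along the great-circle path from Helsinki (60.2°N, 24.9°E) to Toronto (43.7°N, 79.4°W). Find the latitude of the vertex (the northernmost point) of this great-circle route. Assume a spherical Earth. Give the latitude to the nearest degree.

≈ 66°N

The great circle lies in the plane with unit normal n̂ = (p₁ × p₂)/|p₁ × p₂|.
Here n̂_z ≈ -0.405; the vertex latitude is φ_max = arccos|n̂_z| ≈ 66.1°.
Check via Clairaut: cos φ_max = |cos φ₁| · sin C = cos(60.2°)·sin(54.6°) ≈ 0.405, again giving ≈ 66.1°.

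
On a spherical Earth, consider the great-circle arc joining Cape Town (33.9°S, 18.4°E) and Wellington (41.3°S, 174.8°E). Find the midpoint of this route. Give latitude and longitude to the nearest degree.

From cos δ = sin φ₁ sin φ₂ + cos φ₁ cos φ₂ cos Δλ, the central angle is δ ≈ 1.776 rad (101.7°).
Interpolate at f = 1/2 with slerp weights a = sin((1−f)δ)/sin δ ≈ 0.792, b = sin(fδ)/sin δ ≈ 0.792.
p = a·p₁ + b·p₂ ≈ (0.031, 0.261, -0.965); φ = arcsin(p_z) ≈ -74.73°, λ = atan2(p_y, p_x) ≈ 83.19°.

≈ 75°S, 83°E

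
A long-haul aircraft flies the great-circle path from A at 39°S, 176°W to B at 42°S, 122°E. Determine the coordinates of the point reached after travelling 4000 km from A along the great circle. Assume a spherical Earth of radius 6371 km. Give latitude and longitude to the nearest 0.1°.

≈ 44.4°S, 135.7°E

Convert each endpoint to a unit vector on the sphere (x = cos φ cos λ, y = cos φ sin λ, z = sin φ).
The central angle between the endpoints is δ = arccos(p₁·p₂) ≈ 0.806 rad (46.2°). The total great-circle distance is δ·R ≈ 0.806 × 6371 ≈ 5136 km, so the target fraction is f = 4000/5136 ≈ 0.779.
Interpolate at f ≈ 0.779 with slerp weights a = sin((1−f)δ)/sin δ ≈ 0.246, b = sin(fδ)/sin δ ≈ 0.814.
p = a·p₁ + b·p₂ ≈ (-0.511, 0.500, -0.699); φ = arcsin(p_z) ≈ -44.38°, λ = atan2(p_y, p_x) ≈ 135.65°.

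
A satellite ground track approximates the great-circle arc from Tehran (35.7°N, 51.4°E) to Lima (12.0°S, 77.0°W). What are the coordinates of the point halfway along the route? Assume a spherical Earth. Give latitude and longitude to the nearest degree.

≈ 25°N, 24°W

Write both endpoints as unit vectors p₁, p₂ with components (cos φ cos λ, cos φ sin λ, sin φ).
The central angle between the endpoints is δ = arccos(p₁·p₂) ≈ 2.233 rad (127.9°).
Interpolate at f = 1/2 with slerp weights a = sin((1−f)δ)/sin δ ≈ 1.139, b = sin(fδ)/sin δ ≈ 1.139.
p = a·p₁ + b·p₂ ≈ (0.828, -0.363, 0.428); φ = arcsin(p_z) ≈ 25.34°, λ = atan2(p_y, p_x) ≈ -23.66°.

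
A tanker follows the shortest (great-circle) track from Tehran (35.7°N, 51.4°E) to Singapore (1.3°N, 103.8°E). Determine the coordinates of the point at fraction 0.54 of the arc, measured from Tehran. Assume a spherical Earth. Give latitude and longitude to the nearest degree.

≈ (19°N, 83°E)

Write both endpoints as unit vectors p₁, p₂ with components (cos φ cos λ, cos φ sin λ, sin φ).
The central angle between the endpoints is δ = arccos(p₁·p₂) ≈ 1.037 rad (59.4°).
Interpolate at f = 0.54 with slerp weights a = sin((1−f)δ)/sin δ ≈ 0.533, b = sin(fδ)/sin δ ≈ 0.617.
p = a·p₁ + b·p₂ ≈ (0.123, 0.938, 0.325); φ = arcsin(p_z) ≈ 18.98°, λ = atan2(p_y, p_x) ≈ 82.52°.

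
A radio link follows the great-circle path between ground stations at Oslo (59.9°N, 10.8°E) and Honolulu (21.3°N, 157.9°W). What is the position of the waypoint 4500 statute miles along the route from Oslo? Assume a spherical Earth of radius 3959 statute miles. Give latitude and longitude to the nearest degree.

Convert each endpoint to a unit vector on the sphere (x = cos φ cos λ, y = cos φ sin λ, z = sin φ).
The central angle between the endpoints is δ = arccos(p₁·p₂) ≈ 1.715 rad (98.3°). The total great-circle distance is δ·R ≈ 1.715 × 3959 ≈ 6791 mi, so the target fraction is f = 4500/6791 ≈ 0.663.
Interpolate at f ≈ 0.663 with slerp weights a = sin((1−f)δ)/sin δ ≈ 0.553, b = sin(fδ)/sin δ ≈ 0.917.
p = a·p₁ + b·p₂ ≈ (-0.519, -0.269, 0.811); φ = arcsin(p_z) ≈ 54.20°, λ = atan2(p_y, p_x) ≈ -152.57°.

≈ 54°N, 153°W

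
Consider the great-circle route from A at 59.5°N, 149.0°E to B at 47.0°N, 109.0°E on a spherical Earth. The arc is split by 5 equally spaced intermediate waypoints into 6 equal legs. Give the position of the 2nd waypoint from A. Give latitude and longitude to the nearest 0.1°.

From cos δ = sin φ₁ sin φ₂ + cos φ₁ cos φ₂ cos Δλ, the central angle is δ ≈ 0.462 rad (26.5°).
Interpolate at f = 2/6 with slerp weights a = sin((1−f)δ)/sin δ ≈ 0.680, b = sin(fδ)/sin δ ≈ 0.344.
p = a·p₁ + b·p₂ ≈ (-0.372, 0.400, 0.838); φ = arcsin(p_z) ≈ 56.89°, λ = atan2(p_y, p_x) ≈ 132.97°.

≈ 56.9°N, 133.0°E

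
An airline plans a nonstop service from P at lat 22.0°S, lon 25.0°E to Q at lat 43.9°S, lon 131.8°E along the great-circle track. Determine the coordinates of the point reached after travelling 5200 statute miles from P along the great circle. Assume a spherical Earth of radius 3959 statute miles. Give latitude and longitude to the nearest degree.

≈ lat 48°S, lon 117°E

The haversine formula gives a central angle δ ≈ 1.504 rad (86.2°) between the endpoints. The total great-circle distance is δ·R ≈ 1.504 × 3959 ≈ 5955 mi, so the target fraction is f = 5200/5955 ≈ 0.873.
Interpolate at f ≈ 0.873 with slerp weights a = sin((1−f)δ)/sin δ ≈ 0.190, b = sin(fδ)/sin δ ≈ 0.969.
p = a·p₁ + b·p₂ ≈ (-0.306, 0.595, -0.743); φ = arcsin(p_z) ≈ -48.00°, λ = atan2(p_y, p_x) ≈ 117.21°.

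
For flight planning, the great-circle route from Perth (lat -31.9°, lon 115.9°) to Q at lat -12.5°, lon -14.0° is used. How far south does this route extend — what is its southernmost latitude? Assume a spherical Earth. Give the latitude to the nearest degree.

The great circle lies in the plane with unit normal n̂ = (p₁ × p₂)/|p₁ × p₂|.
Here n̂_z ≈ -0.700; the vertex latitude is φ_max = arccos|n̂_z| ≈ 45.6°.
Check via Clairaut: cos φ_max = |cos φ₁| · sin C = cos(31.9°)·sin(124.5°) ≈ 0.700, again giving ≈ 45.6°.

≈ -46°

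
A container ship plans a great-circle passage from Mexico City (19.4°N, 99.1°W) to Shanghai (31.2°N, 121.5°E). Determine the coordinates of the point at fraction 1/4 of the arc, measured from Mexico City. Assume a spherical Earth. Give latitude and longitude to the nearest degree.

Write both endpoints as unit vectors p₁, p₂ with components (cos φ cos λ, cos φ sin λ, sin φ).
The central angle between the endpoints is δ = arccos(p₁·p₂) ≈ 2.027 rad (116.1°).
Interpolate at f = 1/4 with slerp weights a = sin((1−f)δ)/sin δ ≈ 1.112, b = sin(fδ)/sin δ ≈ 0.541.
p = a·p₁ + b·p₂ ≈ (-0.408, -0.642, 0.650); φ = arcsin(p_z) ≈ 40.51°, λ = atan2(p_y, p_x) ≈ -122.42°.

≈ 41°N, 122°W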